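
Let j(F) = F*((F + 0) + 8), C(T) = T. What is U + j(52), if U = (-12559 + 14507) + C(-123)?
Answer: 4945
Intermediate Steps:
U = 1825 (U = (-12559 + 14507) - 123 = 1948 - 123 = 1825)
j(F) = F*(8 + F) (j(F) = F*(F + 8) = F*(8 + F))
U + j(52) = 1825 + 52*(8 + 52) = 1825 + 52*60 = 1825 + 3120 = 4945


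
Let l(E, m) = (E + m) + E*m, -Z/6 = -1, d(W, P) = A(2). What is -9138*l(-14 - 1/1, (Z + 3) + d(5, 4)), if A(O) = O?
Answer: 1544322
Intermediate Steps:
d(W, P) = 2
Z = 6 (Z = -6*(-1) = 6)
l(E, m) = E + m + E*m
-9138*l(-14 - 1/1, (Z + 3) + d(5, 4)) = -9138*((-14 - 1/1) + ((6 + 3) + 2) + (-14 - 1/1)*((6 + 3) + 2)) = -9138*((-14 - 1*1) + (9 + 2) + (-14 - 1*1)*(9 + 2)) = -9138*((-14 - 1) + 11 + (-14 - 1)*11) = -9138*(-15 + 11 - 15*11) = -9138*(-15 + 11 - 165) = -9138*(-169) = 1544322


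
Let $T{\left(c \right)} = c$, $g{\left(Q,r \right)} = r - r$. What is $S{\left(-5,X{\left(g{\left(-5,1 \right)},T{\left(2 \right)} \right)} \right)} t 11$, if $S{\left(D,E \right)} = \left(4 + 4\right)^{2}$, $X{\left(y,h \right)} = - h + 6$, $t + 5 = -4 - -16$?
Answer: $4928$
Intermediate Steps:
$g{\left(Q,r \right)} = 0$
$t = 7$ ($t = -5 - -12 = -5 + \left(-4 + 16\right) = -5 + 12 = 7$)
$X{\left(y,h \right)} = 6 - h$
$S{\left(D,E \right)} = 64$ ($S{\left(D,E \right)} = 8^{2} = 64$)
$S{\left(-5,X{\left(g{\left(-5,1 \right)},T{\left(2 \right)} \right)} \right)} t 11 = 64 \cdot 7 \cdot 11 = 448 \cdot 11 = 4928$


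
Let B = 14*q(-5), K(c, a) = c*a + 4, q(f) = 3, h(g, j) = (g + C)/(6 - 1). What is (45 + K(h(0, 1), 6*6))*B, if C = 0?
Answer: 2058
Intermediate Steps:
h(g, j) = g/5 (h(g, j) = (g + 0)/(6 - 1) = g/5)
K(c, a) = 4 + a*c (K(c, a) = a*c + 4 = 4 + a*c)
B = 42 (B = 14*3 = 42)
(45 + K(h(0, 1), 6*6))*B = (45 + (4 + (6*6)*((⅕)*0)))*42 = (45 + (4 + 36*0))*42 = (45 + (4 + 0))*42 = (45 + 4)*42 = 49*42 = 2058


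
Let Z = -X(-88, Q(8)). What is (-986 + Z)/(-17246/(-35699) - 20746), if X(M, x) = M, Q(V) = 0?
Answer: 16028851/370297104 ≈ 0.043286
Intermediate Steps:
Z = 88 (Z = -1*(-88) = 88)
(-986 + Z)/(-17246/(-35699) - 20746) = (-986 + 88)/(-17246/(-35699) - 20746) = -898/(-17246*(-1/35699) - 20746) = -898/(17246/35699 - 20746) = -898/(-740594208/35699) = -898*(-35699/740594208) = 16028851/370297104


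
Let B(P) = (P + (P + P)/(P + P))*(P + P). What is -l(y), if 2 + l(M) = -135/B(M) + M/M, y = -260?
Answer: 26963/26936 ≈ 1.0010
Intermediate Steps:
B(P) = 2*P*(1 + P) (B(P) = (P + (2*P)/((2*P)))*(2*P) = (P + (2*P)*(1/(2*P)))*(2*P) = (P + 1)*(2*P) = (1 + P)*(2*P) = 2*P*(1 + P))
l(M) = -1 - 135/(2*M*(1 + M)) (l(M) = -2 + (-135*1/(2*M*(1 + M)) + M/M) = -2 + (-135/(2*M*(1 + M)) + 1) = -2 + (1 - 135/(2*M*(1 + M))) = -1 - 135/(2*M*(1 + M)))
-l(y) = -(-135/2 - 1*(-260)*(1 - 260))/((-260)*(1 - 260)) = -(-1)*(-135/2 - 1*(-260)*(-259))/(260*(-259)) = -(-1)*(-1)*(-135/2 - 67340)/(260*259) = -(-1)*(-1)*(-134815)/(260*259*2) = -1*(-26963/26936) = 26963/26936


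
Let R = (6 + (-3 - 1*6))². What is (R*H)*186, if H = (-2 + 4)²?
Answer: 6696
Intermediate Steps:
H = 4 (H = 2² = 4)
R = 9 (R = (6 + (-3 - 6))² = (6 - 9)² = (-3)² = 9)
(R*H)*186 = (9*4)*186 = 36*186 = 6696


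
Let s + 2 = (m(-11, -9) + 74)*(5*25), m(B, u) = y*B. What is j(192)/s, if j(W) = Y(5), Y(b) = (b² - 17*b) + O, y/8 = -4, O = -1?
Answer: -61/53248 ≈ -0.0011456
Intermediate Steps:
y = -32 (y = 8*(-4) = -32)
Y(b) = -1 + b² - 17*b (Y(b) = (b² - 17*b) - 1 = -1 + b² - 17*b)
m(B, u) = -32*B
j(W) = -61 (j(W) = -1 + 5² - 17*5 = -1 + 25 - 85 = -61)
s = 53248 (s = -2 + (-32*(-11) + 74)*(5*25) = -2 + (352 + 74)*125 = -2 + 426*125 = -2 + 53250 = 53248)
j(192)/s = -61/53248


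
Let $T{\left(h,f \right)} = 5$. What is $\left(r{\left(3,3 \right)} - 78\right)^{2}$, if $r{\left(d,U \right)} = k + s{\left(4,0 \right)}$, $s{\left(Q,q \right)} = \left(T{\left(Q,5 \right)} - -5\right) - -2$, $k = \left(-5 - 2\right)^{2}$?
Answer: $289$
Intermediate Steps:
$k = 49$ ($k = \left(-7\right)^{2} = 49$)
$s{\left(Q,q \right)} = 12$ ($s{\left(Q,q \right)} = \left(5 - -5\right) - -2 = \left(5 + 5\right) + 2 = 10 + 2 = 12$)
$r{\left(d,U \right)} = 61$ ($r{\left(d,U \right)} = 49 + 12 = 61$)
$\left(r{\left(3,3 \right)} - 78\right)^{2} = \left(61 - 78\right)^{2} = \left(-17\right)^{2} = 289$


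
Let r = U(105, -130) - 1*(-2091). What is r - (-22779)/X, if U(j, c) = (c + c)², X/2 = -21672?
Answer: 335629325/4816 ≈ 69691.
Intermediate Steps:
X = -43344 (X = 2*(-21672) = -43344)
U(j, c) = 4*c² (U(j, c) = (2*c)² = 4*c²)
r = 69691 (r = 4*(-130)² - 1*(-2091) = 4*16900 + 2091 = 67600 + 2091 = 69691)
r - (-22779)/X = 69691 - (-22779)/(-43344) = 69691 - (-22779)*(-1)/43344 = 69691 - 1*2531/4816 = 69691 - 2531/4816 = 335629325/4816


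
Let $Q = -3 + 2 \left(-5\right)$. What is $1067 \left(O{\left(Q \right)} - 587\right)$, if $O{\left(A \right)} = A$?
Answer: $-640200$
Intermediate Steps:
$Q = -13$ ($Q = -3 - 10 = -13$)
$1067 \left(O{\left(Q \right)} - 587\right) = 1067 \left(-13 - 587\right) = 1067 \left(-600\right) = -640200$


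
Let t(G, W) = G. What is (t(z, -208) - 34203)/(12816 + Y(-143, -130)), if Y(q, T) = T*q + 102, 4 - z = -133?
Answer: -17033/15754 ≈ -1.0812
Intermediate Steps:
z = 137 (z = 4 - 1*(-133) = 4 + 133 = 137)
Y(q, T) = 102 + T*q
(t(z, -208) - 34203)/(12816 + Y(-143, -130)) = (137 - 34203)/(12816 + (102 - 130*(-143))) = -34066/(12816 + (102 + 18590)) = -34066/(12816 + 18692) = -34066/31508 = -34066*1/31508 = -17033/15754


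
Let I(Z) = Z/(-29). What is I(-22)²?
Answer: 484/841 ≈ 0.57551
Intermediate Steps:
I(Z) = -Z/29 (I(Z) = Z*(-1/29) = -Z/29)
I(-22)² = (-1/29*(-22))² = (22/29)² = 484/841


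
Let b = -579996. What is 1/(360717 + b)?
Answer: -1/219279 ≈ -4.5604e-6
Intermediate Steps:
1/(360717 + b) = 1/(360717 - 579996) = 1/(-219279) = -1/219279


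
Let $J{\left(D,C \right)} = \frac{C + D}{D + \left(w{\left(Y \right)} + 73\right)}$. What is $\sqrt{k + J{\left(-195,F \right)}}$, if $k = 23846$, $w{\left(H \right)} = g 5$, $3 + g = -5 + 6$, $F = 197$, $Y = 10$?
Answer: $\frac{\sqrt{103873110}}{66} \approx 154.42$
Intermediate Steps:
$g = -2$ ($g = -3 + \left(-5 + 6\right) = -3 + 1 = -2$)
$w{\left(H \right)} = -10$ ($w{\left(H \right)} = \left(-2\right) 5 = -10$)
$J{\left(D,C \right)} = \frac{C + D}{63 + D}$ ($J{\left(D,C \right)} = \frac{C + D}{D + \left(-10 + 73\right)} = \frac{C + D}{D + 63} = \frac{C + D}{63 + D}$)
$\sqrt{k + J{\left(-195,F \right)}} = \sqrt{23846 + \frac{197 - 195}{63 - 195}} = \sqrt{23846 + \frac{1}{-132} \cdot 2} = \sqrt{23846 - \frac{1}{66}} = \sqrt{\frac{1573835}{66}} = \frac{\sqrt{103873110}}{66}$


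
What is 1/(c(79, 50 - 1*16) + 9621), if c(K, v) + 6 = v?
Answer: 1/9649 ≈ 0.00010364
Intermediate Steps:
c(K, v) = -6 + v
1/(c(79, 50 - 1*16) + 9621) = 1/((-6 + (50 - 1*16)) + 9621) = 1/((-6 + (50 - 16)) + 9621) = 1/((-6 + 34) + 9621) = 1/(28 + 9621) = 1/9649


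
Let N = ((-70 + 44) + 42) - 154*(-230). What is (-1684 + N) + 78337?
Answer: 112089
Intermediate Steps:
N = 35436 (N = (-26 + 42) + 35420 = 16 + 35420 = 35436)
(-1684 + N) + 78337 = (-1684 + 35436) + 78337 = 33752 + 78337 = 112089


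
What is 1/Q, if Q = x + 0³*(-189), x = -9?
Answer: -⅑ ≈ -0.11111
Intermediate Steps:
Q = -9 (Q = -9 + 0³*(-189) = -9 + 0*(-189) = -9 + 0 = -9)
1/Q = 1/(-9) = -⅑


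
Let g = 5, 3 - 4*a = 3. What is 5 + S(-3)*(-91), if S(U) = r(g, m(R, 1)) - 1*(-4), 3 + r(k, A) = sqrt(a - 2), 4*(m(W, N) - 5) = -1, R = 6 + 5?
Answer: -86 - 91*I*sqrt(2) ≈ -86.0 - 128.69*I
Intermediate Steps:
a = 0 (a = 3/4 - 1/4*3 = 3/4 - 3/4 = 0)
R = 11
m(W, N) = 19/4 (m(W, N) = 5 + (1/4)*(-1) = 5 - 1/4 = 19/4)
r(k, A) = -3 + I*sqrt(2) (r(k, A) = -3 + sqrt(0 - 2) = -3 + sqrt(-2) = -3 + I*sqrt(2))
S(U) = 1 + I*sqrt(2) (S(U) = (-3 + I*sqrt(2)) - 1*(-4) = (-3 + I*sqrt(2)) + 4 = 1 + I*sqrt(2))
5 + S(-3)*(-91) = 5 + (1 + I*sqrt(2))*(-91) = 5 + (-91 - 91*I*sqrt(2)) = -86 - 91*I*sqrt(2)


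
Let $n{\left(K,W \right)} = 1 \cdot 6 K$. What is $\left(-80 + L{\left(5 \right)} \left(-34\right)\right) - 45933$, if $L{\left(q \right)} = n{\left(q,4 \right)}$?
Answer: $-47033$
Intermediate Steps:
$n{\left(K,W \right)} = 6 K$
$L{\left(q \right)} = 6 q$
$\left(-80 + L{\left(5 \right)} \left(-34\right)\right) - 45933 = \left(-80 + 6 \cdot 5 \left(-34\right)\right) - 45933 = \left(-80 + 30 \left(-34\right)\right) - 45933 = \left(-80 - 1020\right) - 45933 = -1100 - 45933 = -47033$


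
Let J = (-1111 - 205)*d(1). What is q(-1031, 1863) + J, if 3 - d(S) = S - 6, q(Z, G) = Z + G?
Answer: -9696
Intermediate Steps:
q(Z, G) = G + Z
d(S) = 9 - S (d(S) = 3 - (S - 6) = 3 - (-6 + S) = 3 + (6 - S) = 9 - S)
J = -10528 (J = (-1111 - 205)*(9 - 1*1) = -1316*(9 - 1) = -1316*8 = -10528)
q(-1031, 1863) + J = (1863 - 1031) - 10528 = 832 - 10528 = -9696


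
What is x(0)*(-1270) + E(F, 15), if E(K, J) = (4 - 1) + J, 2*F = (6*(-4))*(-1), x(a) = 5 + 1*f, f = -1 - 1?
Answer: -3792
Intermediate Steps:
f = -2
x(a) = 3 (x(a) = 5 + 1*(-2) = 5 - 2 = 3)
F = 12 (F = ((6*(-4))*(-1))/2 = (-24*(-1))/2 = (½)*24 = 12)
E(K, J) = 3 + J
x(0)*(-1270) + E(F, 15) = 3*(-1270) + (3 + 15) = -3810 + 18 = -3792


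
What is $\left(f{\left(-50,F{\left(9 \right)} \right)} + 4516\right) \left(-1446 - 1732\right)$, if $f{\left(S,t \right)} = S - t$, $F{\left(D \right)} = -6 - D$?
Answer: $-14240618$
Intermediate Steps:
$\left(f{\left(-50,F{\left(9 \right)} \right)} + 4516\right) \left(-1446 - 1732\right) = \left(\left(-50 - \left(-6 - 9\right)\right) + 4516\right) \left(-1446 - 1732\right) = \left(\left(-50 - \left(-6 - 9\right)\right) + 4516\right) \left(-3178\right) = \left(\left(-50 - -15\right) + 4516\right) \left(-3178\right) = \left(\left(-50 + 15\right) + 4516\right) \left(-3178\right) = \left(-35 + 4516\right) \left(-3178\right) = 4481 \left(-3178\right) = -14240618$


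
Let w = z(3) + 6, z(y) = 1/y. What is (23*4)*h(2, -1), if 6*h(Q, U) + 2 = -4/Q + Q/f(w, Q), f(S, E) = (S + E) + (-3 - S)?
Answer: -92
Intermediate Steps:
w = 19/3 (w = 1/3 + 6 = ⅓ + 6 = 19/3 ≈ 6.3333)
f(S, E) = -3 + E (f(S, E) = (E + S) + (-3 - S) = -3 + E)
h(Q, U) = -⅓ - 2/(3*Q) + Q/(6*(-3 + Q)) (h(Q, U) = -⅓ + (-4/Q + Q/(-3 + Q))/6 = -⅓ + (-2/(3*Q) + Q/(6*(-3 + Q))) = -⅓ - 2/(3*Q) + Q/(6*(-3 + Q)))
(23*4)*h(2, -1) = (23*4)*((⅙)*(12 - 1*2² + 2*2)/(2*(-3 + 2))) = 92*((⅙)*(½)*(12 - 1*4 + 4)/(-1)) = 92*((⅙)*(½)*(-1)*(12 - 4 + 4)) = 92*((⅙)*(½)*(-1)*12) = 92*(-1) = -92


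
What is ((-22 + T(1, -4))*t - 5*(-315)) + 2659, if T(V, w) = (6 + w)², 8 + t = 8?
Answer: 4234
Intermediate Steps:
t = 0 (t = -8 + 8 = 0)
((-22 + T(1, -4))*t - 5*(-315)) + 2659 = ((-22 + (6 - 4)²)*0 - 5*(-315)) + 2659 = ((-22 + 2²)*0 + 1575) + 2659 = ((-22 + 4)*0 + 1575) + 2659 = (-18*0 + 1575) + 2659 = (0 + 1575) + 2659 = 1575 + 2659 = 4234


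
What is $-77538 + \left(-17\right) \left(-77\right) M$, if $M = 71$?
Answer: $15401$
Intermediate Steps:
$-77538 + \left(-17\right) \left(-77\right) M = -77538 + \left(-17\right) \left(-77\right) 71 = -77538 + 1309 \cdot 71 = -77538 + 92939 = 15401$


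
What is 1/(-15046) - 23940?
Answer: -360201241/15046 ≈ -23940.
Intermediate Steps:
1/(-15046) - 23940 = -1/15046 - 23940 = -360201241/15046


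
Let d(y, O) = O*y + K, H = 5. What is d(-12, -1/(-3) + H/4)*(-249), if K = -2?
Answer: 5229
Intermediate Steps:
d(y, O) = -2 + O*y (d(y, O) = O*y - 2 = -2 + O*y)
d(-12, -1/(-3) + H/4)*(-249) = (-2 + (-1/(-3) + 5/4)*(-12))*(-249) = (-2 + (-1*(-⅓) + 5*(¼))*(-12))*(-249) = (-2 + (⅓ + 5/4)*(-12))*(-249) = (-2 + (19/12)*(-12))*(-249) = (-2 - 19)*(-249) = -21*(-249) = 5229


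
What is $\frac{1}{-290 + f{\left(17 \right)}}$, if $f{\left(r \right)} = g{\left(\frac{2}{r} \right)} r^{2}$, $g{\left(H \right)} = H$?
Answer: $- \frac{1}{256} \approx -0.0039063$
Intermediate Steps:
$f{\left(r \right)} = 2 r$ ($f{\left(r \right)} = \frac{2}{r} r^{2} = 2 r$)
$\frac{1}{-290 + f{\left(17 \right)}} = \frac{1}{-290 + 2 \cdot 17} = \frac{1}{-290 + 34} = \frac{1}{-256} = - \frac{1}{256}$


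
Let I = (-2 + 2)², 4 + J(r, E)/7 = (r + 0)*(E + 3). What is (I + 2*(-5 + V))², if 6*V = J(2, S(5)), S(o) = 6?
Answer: 4624/9 ≈ 513.78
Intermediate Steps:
J(r, E) = -28 + 7*r*(3 + E) (J(r, E) = -28 + 7*((r + 0)*(E + 3)) = -28 + 7*(r*(3 + E)) = -28 + 7*r*(3 + E))
I = 0 (I = 0² = 0)
V = 49/3 (V = (-28 + 21*2 + 7*6*2)/6 = (-28 + 42 + 84)/6 = (⅙)*98 = 49/3 ≈ 16.333)
(I + 2*(-5 + V))² = (0 + 2*(-5 + 49/3))² = (0 + 2*(34/3))² = (0 + 68/3)² = (68/3)² = 4624/9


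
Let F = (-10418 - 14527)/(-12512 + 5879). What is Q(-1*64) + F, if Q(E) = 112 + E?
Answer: 114443/2211 ≈ 51.761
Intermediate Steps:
F = 8315/2211 (F = -24945/(-6633) = -24945*(-1/6633) = 8315/2211 ≈ 3.7607)
Q(-1*64) + F = (112 - 1*64) + 8315/2211 = (112 - 64) + 8315/2211 = 48 + 8315/2211 = 114443/2211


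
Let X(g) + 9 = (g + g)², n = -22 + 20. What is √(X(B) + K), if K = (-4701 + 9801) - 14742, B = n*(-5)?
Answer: 29*I*√11 ≈ 96.182*I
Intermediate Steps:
n = -2
B = 10 (B = -2*(-5) = 10)
K = -9642 (K = 5100 - 14742 = -9642)
X(g) = -9 + 4*g² (X(g) = -9 + (g + g)² = -9 + (2*g)² = -9 + 4*g²)
√(X(B) + K) = √((-9 + 4*10²) - 9642) = √((-9 + 4*100) - 9642) = √((-9 + 400) - 9642) = √(391 - 9642) = √(-9251) = 29*I*√11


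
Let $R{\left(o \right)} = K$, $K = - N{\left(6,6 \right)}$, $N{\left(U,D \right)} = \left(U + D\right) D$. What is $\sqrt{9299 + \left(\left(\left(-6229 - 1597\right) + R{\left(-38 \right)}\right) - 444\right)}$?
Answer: $\sqrt{957} \approx 30.935$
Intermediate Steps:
$N{\left(U,D \right)} = D \left(D + U\right)$ ($N{\left(U,D \right)} = \left(D + U\right) D = D \left(D + U\right)$)
$K = -72$ ($K = - 6 \left(6 + 6\right) = - 6 \cdot 12 = \left(-1\right) 72 = -72$)
$R{\left(o \right)} = -72$
$\sqrt{9299 + \left(\left(\left(-6229 - 1597\right) + R{\left(-38 \right)}\right) - 444\right)} = \sqrt{9299 - 8342} = \sqrt{957}$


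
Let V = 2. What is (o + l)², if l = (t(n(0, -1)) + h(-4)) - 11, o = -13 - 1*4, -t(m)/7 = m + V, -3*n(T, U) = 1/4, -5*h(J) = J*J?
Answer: 7166329/3600 ≈ 1990.6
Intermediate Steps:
h(J) = -J²/5 (h(J) = -J*J/5 = -J²/5)
n(T, U) = -1/12 (n(T, U) = -1/(3*4) = -⅓*¼ = -1/12)
t(m) = -14 - 7*m (t(m) = -7*(m + 2) = -7*(2 + m) = -14 - 7*m)
o = -17 (o = -13 - 4 = -17)
l = -1657/60 (l = ((-14 - 7*(-1/12)) - ⅕*(-4)²) - 11 = ((-14 + 7/12) - ⅕*16) - 11 = (-161/12 - 16/5) - 11 = -997/60 - 11 = -1657/60 ≈ -27.617)
(o + l)² = (-17 - 1657/60)² = (-2677/60)² = 7166329/3600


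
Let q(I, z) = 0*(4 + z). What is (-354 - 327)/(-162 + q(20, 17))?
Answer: 227/54 ≈ 4.2037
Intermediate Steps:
q(I, z) = 0
(-354 - 327)/(-162 + q(20, 17)) = (-354 - 327)/(-162 + 0) = -681/(-162) = -681*(-1/162) = 227/54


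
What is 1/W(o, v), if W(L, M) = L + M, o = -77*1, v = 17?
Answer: -1/60 ≈ -0.016667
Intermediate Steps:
o = -77
1/W(o, v) = 1/(-77 + 17) = 1/(-60) = -1/60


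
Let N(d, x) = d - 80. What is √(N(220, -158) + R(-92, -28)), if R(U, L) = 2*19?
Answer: √178 ≈ 13.342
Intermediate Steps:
N(d, x) = -80 + d
R(U, L) = 38
√(N(220, -158) + R(-92, -28)) = √((-80 + 220) + 38) = √(140 + 38) = √178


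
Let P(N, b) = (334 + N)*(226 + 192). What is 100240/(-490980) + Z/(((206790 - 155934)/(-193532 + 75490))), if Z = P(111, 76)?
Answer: -2138978023051/4954222 ≈ -4.3175e+5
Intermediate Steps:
P(N, b) = 139612 + 418*N (P(N, b) = (334 + N)*418 = 139612 + 418*N)
Z = 186010 (Z = 139612 + 418*111 = 139612 + 46398 = 186010)
100240/(-490980) + Z/(((206790 - 155934)/(-193532 + 75490))) = 100240/(-490980) + 186010/(((206790 - 155934)/(-193532 + 75490))) = 100240*(-1/490980) + 186010/((50856/(-118042))) = -716/3507 + 186010/((50856*(-1/118042))) = -716/3507 + 186010/(-25428/59021) = -716/3507 + 186010*(-59021/25428) = -716/3507 - 5489248105/12714 = -2138978023051/4954222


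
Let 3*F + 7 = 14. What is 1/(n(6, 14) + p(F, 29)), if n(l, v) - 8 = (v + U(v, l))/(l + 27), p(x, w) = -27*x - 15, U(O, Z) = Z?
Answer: -33/2290 ≈ -0.014410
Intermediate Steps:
F = 7/3 (F = -7/3 + (⅓)*14 = -7/3 + 14/3 = 7/3 ≈ 2.3333)
p(x, w) = -15 - 27*x
n(l, v) = 8 + (l + v)/(27 + l) (n(l, v) = 8 + (v + l)/(l + 27) = 8 + (l + v)/(27 + l))
1/(n(6, 14) + p(F, 29)) = 1/((216 + 14 + 9*6)/(27 + 6) + (-15 - 27*7/3)) = 1/((216 + 14 + 54)/33 + (-15 - 63)) = 1/((1/33)*284 - 78) = 1/(284/33 - 78) = 1/(-2290/33) = -33/2290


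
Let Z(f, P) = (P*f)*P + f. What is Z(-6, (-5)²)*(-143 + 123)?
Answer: 75120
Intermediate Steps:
Z(f, P) = f + f*P² (Z(f, P) = f*P² + f = f + f*P²)
Z(-6, (-5)²)*(-143 + 123) = (-6*(1 + ((-5)²)²))*(-143 + 123) = -6*(1 + 25²)*(-20) = -6*(1 + 625)*(-20) = -6*626*(-20) = -3756*(-20) = 75120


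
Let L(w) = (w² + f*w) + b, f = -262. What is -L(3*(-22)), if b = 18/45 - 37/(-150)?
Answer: -3247297/150 ≈ -21649.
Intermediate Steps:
b = 97/150 (b = 18*(1/45) - 37*(-1/150) = ⅖ + 37/150 = 97/150 ≈ 0.64667)
L(w) = 97/150 + w² - 262*w (L(w) = (w² - 262*w) + 97/150 = 97/150 + w² - 262*w)
-L(3*(-22)) = -(97/150 + (3*(-22))² - 786*(-22)) = -(97/150 + (-66)² - 262*(-66)) = -(97/150 + 4356 + 17292) = -1*3247297/150 = -3247297/150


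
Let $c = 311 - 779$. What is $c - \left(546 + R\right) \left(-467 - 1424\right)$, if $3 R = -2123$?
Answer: $- \frac{918539}{3} \approx -3.0618 \cdot 10^{5}$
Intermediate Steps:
$R = - \frac{2123}{3}$ ($R = \frac{1}{3} \left(-2123\right) = - \frac{2123}{3} \approx -707.67$)
$c = -468$
$c - \left(546 + R\right) \left(-467 - 1424\right) = -468 - \left(546 - \frac{2123}{3}\right) \left(-467 - 1424\right) = -468 - \left(- \frac{485}{3}\right) \left(-1891\right) = -468 - \frac{917135}{3} = - \frac{918539}{3}$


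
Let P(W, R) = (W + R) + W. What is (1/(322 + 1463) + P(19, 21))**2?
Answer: 11091459856/3186225 ≈ 3481.1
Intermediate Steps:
P(W, R) = R + 2*W (P(W, R) = (R + W) + W = R + 2*W)
(1/(322 + 1463) + P(19, 21))**2 = (1/(322 + 1463) + (21 + 2*19))**2 = (1/1785 + (21 + 38))**2 = (1/1785 + 59)**2 = (105316/1785)**2 = 11091459856/3186225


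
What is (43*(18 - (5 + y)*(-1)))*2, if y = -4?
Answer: 1634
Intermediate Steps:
(43*(18 - (5 + y)*(-1)))*2 = (43*(18 - (5 - 4)*(-1)))*2 = (43*(18 - (-1)))*2 = (43*(18 - 1*(-1)))*2 = (43*(18 + 1))*2 = (43*19)*2 = 817*2 = 1634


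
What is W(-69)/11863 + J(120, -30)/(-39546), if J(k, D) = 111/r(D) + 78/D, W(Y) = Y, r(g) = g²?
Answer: -809787991/140740259400 ≈ -0.0057538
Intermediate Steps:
J(k, D) = 78/D + 111/D² (J(k, D) = 111/(D²) + 78/D = 111/D² + 78/D = 78/D + 111/D²)
W(-69)/11863 + J(120, -30)/(-39546) = -69/11863 + (3*(37 + 26*(-30))/(-30)²)/(-39546) = -69*1/11863 + (3*(1/900)*(37 - 780))*(-1/39546) = -69/11863 + (3*(1/900)*(-743))*(-1/39546) = -69/11863 - 743/300*(-1/39546) = -69/11863 + 743/11863800 = -809787991/140740259400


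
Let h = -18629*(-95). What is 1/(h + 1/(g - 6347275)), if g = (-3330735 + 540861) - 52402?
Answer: 9189551/16263253830004 ≈ 5.6505e-7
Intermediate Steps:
g = -2842276 (g = -2789874 - 52402 = -2842276)
h = 1769755
1/(h + 1/(g - 6347275)) = 1/(1769755 + 1/(-2842276 - 6347275)) = 1/(1769755 + 1/(-9189551)) = 1/(1769755 - 1/9189551) = 1/(16263253830004/9189551) = 9189551/16263253830004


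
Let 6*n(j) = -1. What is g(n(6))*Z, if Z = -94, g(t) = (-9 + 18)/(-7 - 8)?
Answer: 282/5 ≈ 56.400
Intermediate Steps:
n(j) = -⅙ (n(j) = (⅙)*(-1) = -⅙)
g(t) = -⅗ (g(t) = 9/(-15) = 9*(-1/15) = -⅗)
g(n(6))*Z = -⅗*(-94) = 282/5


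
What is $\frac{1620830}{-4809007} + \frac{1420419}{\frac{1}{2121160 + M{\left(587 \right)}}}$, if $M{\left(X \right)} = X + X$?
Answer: $\frac{14497249516205458792}{4809007} \approx 3.0146 \cdot 10^{12}$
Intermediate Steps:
$M{\left(X \right)} = 2 X$
$\frac{1620830}{-4809007} + \frac{1420419}{\frac{1}{2121160 + M{\left(587 \right)}}} = \frac{1620830}{-4809007} + \frac{1420419}{\frac{1}{2121160 + 2 \cdot 587}} = 1620830 \left(- \frac{1}{4809007}\right) + \frac{1420419}{\frac{1}{2121160 + 1174}} = - \frac{1620830}{4809007} + \frac{1420419}{\frac{1}{2122334}} = - \frac{1620830}{4809007} + 1420419 \frac{1}{\frac{1}{2122334}} = - \frac{1620830}{4809007} + 1420419 \cdot 2122334 = - \frac{1620830}{4809007} + 3014603537946 = \frac{14497249516205458792}{4809007}$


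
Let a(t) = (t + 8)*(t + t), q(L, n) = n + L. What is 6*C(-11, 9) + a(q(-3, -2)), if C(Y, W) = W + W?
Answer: 78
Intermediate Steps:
q(L, n) = L + n
C(Y, W) = 2*W
a(t) = 2*t*(8 + t) (a(t) = (8 + t)*(2*t) = 2*t*(8 + t))
6*C(-11, 9) + a(q(-3, -2)) = 6*(2*9) + 2*(-3 - 2)*(8 + (-3 - 2)) = 6*18 + 2*(-5)*(8 - 5) = 108 + 2*(-5)*3 = 108 - 30 = 78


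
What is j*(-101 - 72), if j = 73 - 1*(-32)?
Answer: -18165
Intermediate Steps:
j = 105 (j = 73 + 32 = 105)
j*(-101 - 72) = 105*(-101 - 72) = 105*(-173) = -18165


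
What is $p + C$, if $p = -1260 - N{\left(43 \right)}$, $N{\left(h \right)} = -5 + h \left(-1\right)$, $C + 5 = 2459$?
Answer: $1242$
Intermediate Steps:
$C = 2454$ ($C = -5 + 2459 = 2454$)
$N{\left(h \right)} = -5 - h$
$p = -1212$ ($p = -1260 - \left(-5 - 43\right) = -1260 - -48 = -1260 + 48 = -1212$)
$p + C = -1212 + 2454 = 1242$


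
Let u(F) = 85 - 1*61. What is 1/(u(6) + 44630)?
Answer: 1/44654 ≈ 2.2394e-5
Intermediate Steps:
u(F) = 24 (u(F) = 85 - 61 = 24)
1/(u(6) + 44630) = 1/(24 + 44630) = 1/44654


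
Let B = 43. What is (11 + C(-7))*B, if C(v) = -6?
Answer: 215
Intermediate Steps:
(11 + C(-7))*B = (11 - 6)*43 = 5*43 = 215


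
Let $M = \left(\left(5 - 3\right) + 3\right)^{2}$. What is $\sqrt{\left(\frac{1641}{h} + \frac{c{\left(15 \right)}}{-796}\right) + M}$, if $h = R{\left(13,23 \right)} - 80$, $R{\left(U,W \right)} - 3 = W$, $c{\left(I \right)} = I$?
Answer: $\frac{i \sqrt{7709459}}{1194} \approx 2.3255 i$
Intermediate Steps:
$R{\left(U,W \right)} = 3 + W$
$M = 25$ ($M = \left(2 + 3\right)^{2} = 5^{2} = 25$)
$h = -54$ ($h = \left(3 + 23\right) - 80 = 26 - 80 = -54$)
$\sqrt{\left(\frac{1641}{h} + \frac{c{\left(15 \right)}}{-796}\right) + M} = \sqrt{\left(\frac{1641}{-54} + \frac{15}{-796}\right) + 25} = \sqrt{\left(1641 \left(- \frac{1}{54}\right) + 15 \left(- \frac{1}{796}\right)\right) + 25} = \sqrt{\left(- \frac{547}{18} - \frac{15}{796}\right) + 25} = \sqrt{- \frac{217841}{7164} + 25} = \sqrt{- \frac{38741}{7164}} = \frac{i \sqrt{7709459}}{1194}$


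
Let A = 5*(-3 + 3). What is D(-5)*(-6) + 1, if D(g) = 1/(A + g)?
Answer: 11/5 ≈ 2.2000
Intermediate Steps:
A = 0 (A = 5*0 = 0)
D(g) = 1/g (D(g) = 1/(0 + g) = 1/g)
D(-5)*(-6) + 1 = -6/(-5) + 1 = -1/5*(-6) + 1 = 6/5 + 1 = 11/5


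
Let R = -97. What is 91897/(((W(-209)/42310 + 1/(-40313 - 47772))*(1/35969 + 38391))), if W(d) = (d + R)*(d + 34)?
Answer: 246379561245203711/130270272858694144 ≈ 1.8913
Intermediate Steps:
W(d) = (-97 + d)*(34 + d) (W(d) = (d - 97)*(d + 34) = (-97 + d)*(34 + d))
91897/(((W(-209)/42310 + 1/(-40313 - 47772))*(1/35969 + 38391))) = 91897/((((-3298 + (-209)² - 63*(-209))/42310 + 1/(-40313 - 47772))*(1/35969 + 38391))) = 91897/((((-3298 + 43681 + 13167)*(1/42310) + 1/(-88085))*(1/35969 + 38391))) = 91897/(((53550*(1/42310) - 1/88085)*(1380885880/35969))) = 91897/(((5355/4231 - 1/88085)*(1380885880/35969))) = 91897/(((471690944/372687635)*(1380885880/35969))) = 91897/(130270272858694144/2681040308663) = 91897*(2681040308663/130270272858694144) = 246379561245203711/130270272858694144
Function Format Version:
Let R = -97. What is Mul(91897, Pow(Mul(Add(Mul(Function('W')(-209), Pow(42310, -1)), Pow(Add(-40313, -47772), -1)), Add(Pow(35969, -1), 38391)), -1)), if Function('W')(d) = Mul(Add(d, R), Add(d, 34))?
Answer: Rational(246379561245203711, 130270272858694144) ≈ 1.8913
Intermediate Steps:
Function('W')(d) = Mul(Add(-97, d), Add(34, d)) (Function('W')(d) = Mul(Add(d, -97), Add(d, 34)) = Mul(Add(-97, d), Add(34, d)))
Mul(91897, Pow(Mul(Add(Mul(Function('W')(-209), Pow(42310, -1)), Pow(Add(-40313, -47772), -1)), Add(Pow(35969, -1), 38391)), -1)) = Mul(91897, Pow(Mul(Add(Mul(Add(-3298, Pow(-209, 2), Mul(-63, -209)), Pow(42310, -1)), Pow(Add(-40313, -47772), -1)), Add(Pow(35969, -1), 38391)), -1)) = Mul(91897, Pow(Mul(Add(Mul(Add(-3298, 43681, 13167), Rational(1, 42310)), Pow(-88085, -1)), Add(Rational(1, 35969), 38391)), -1)) = Mul(91897, Pow(Mul(Add(Mul(53550, Rational(1, 42310)), Rational(-1, 88085)), Rational(1380885880, 35969)), -1)) = Mul(91897, Pow(Mul(Add(Rational(5355, 4231), Rational(-1, 88085)), Rational(1380885880, 35969)), -1)) = Mul(91897, Pow(Mul(Rational(471690944, 372687635), Rational(1380885880, 35969)), -1)) = Mul(91897, Pow(Rational(130270272858694144, 2681040308663), -1)) = Mul(91897, Rational(2681040308663, 130270272858694144)) = Rational(246379561245203711, 130270272858694144)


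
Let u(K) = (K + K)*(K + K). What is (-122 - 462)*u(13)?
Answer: -394784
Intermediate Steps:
u(K) = 4*K**2 (u(K) = (2*K)*(2*K) = 4*K**2)
(-122 - 462)*u(13) = (-122 - 462)*(4*13**2) = -2336*169 = -584*676 = -394784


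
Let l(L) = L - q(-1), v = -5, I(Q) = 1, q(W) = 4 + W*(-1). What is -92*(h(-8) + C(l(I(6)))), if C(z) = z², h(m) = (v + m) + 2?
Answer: -460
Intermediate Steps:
q(W) = 4 - W
l(L) = -5 + L (l(L) = L - (4 - 1*(-1)) = L - (4 + 1) = L - 1*5 = L - 5 = -5 + L)
h(m) = -3 + m (h(m) = (-5 + m) + 2 = -3 + m)
-92*(h(-8) + C(l(I(6)))) = -92*((-3 - 8) + (-5 + 1)²) = -92*(-11 + (-4)²) = -92*(-11 + 16) = -92*5 = -460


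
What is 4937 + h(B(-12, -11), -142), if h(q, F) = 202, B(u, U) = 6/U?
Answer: 5139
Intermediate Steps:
4937 + h(B(-12, -11), -142) = 4937 + 202 = 5139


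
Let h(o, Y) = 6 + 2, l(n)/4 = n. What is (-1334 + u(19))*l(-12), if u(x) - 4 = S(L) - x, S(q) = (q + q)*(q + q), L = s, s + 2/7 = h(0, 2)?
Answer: 2612976/49 ≈ 53326.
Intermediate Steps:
l(n) = 4*n
h(o, Y) = 8
s = 54/7 (s = -2/7 + 8 = 54/7 ≈ 7.7143)
L = 54/7 ≈ 7.7143
S(q) = 4*q² (S(q) = (2*q)*(2*q) = 4*q²)
u(x) = 11860/49 - x (u(x) = 4 + (4*(54/7)² - x) = 4 + (4*(2916/49) - x) = 4 + (11664/49 - x) = 11860/49 - x)
(-1334 + u(19))*l(-12) = (-1334 + (11860/49 - 1*19))*(4*(-12)) = (-1334 + (11860/49 - 19))*(-48) = (-1334 + 10929/49)*(-48) = -54437/49*(-48) = 2612976/49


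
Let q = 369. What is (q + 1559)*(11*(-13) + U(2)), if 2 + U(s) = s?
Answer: -275704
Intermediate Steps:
U(s) = -2 + s
(q + 1559)*(11*(-13) + U(2)) = (369 + 1559)*(11*(-13) + (-2 + 2)) = 1928*(-143 + 0) = 1928*(-143) = -275704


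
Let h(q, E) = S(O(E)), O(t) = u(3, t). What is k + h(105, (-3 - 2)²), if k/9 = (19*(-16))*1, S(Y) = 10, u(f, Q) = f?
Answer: -2726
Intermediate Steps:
O(t) = 3
h(q, E) = 10
k = -2736 (k = 9*((19*(-16))*1) = 9*(-304*1) = 9*(-304) = -2736)
k + h(105, (-3 - 2)²) = -2736 + 10 = -2726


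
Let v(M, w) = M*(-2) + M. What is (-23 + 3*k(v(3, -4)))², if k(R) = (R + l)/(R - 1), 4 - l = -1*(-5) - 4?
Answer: 529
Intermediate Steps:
v(M, w) = -M (v(M, w) = -2*M + M = -M)
l = 3 (l = 4 - (-1*(-5) - 4) = 4 - (5 - 4) = 4 - 1*1 = 4 - 1 = 3)
k(R) = (3 + R)/(-1 + R) (k(R) = (R + 3)/(R - 1) = (3 + R)/(-1 + R))
(-23 + 3*k(v(3, -4)))² = (-23 + 3*((3 - 1*3)/(-1 - 1*3)))² = (-23 + 3*((3 - 3)/(-1 - 3)))² = (-23 + 3*(0/(-4)))² = (-23 + 3*(-¼*0))² = (-23 + 3*0)² = (-23 + 0)² = (-23)² = 529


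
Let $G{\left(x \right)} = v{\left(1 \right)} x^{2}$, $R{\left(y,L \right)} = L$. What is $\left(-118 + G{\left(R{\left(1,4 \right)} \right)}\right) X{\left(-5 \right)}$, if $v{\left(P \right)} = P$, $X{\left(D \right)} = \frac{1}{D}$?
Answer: $\frac{102}{5} \approx 20.4$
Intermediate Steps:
$G{\left(x \right)} = x^{2}$ ($G{\left(x \right)} = 1 x^{2} = x^{2}$)
$\left(-118 + G{\left(R{\left(1,4 \right)} \right)}\right) X{\left(-5 \right)} = \frac{-118 + 4^{2}}{-5} = \left(-118 + 16\right) \left(- \frac{1}{5}\right) = \left(-102\right) \left(- \frac{1}{5}\right) = \frac{102}{5}$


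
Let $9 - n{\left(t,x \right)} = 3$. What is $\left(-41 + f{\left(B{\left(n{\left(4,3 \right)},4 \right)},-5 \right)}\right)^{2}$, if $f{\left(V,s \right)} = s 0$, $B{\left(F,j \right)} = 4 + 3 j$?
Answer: $1681$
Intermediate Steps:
$n{\left(t,x \right)} = 6$ ($n{\left(t,x \right)} = 9 - 3 = 6$)
$f{\left(V,s \right)} = 0$
$\left(-41 + f{\left(B{\left(n{\left(4,3 \right)},4 \right)},-5 \right)}\right)^{2} = \left(-41 + 0\right)^{2} = \left(-41\right)^{2} = 1681$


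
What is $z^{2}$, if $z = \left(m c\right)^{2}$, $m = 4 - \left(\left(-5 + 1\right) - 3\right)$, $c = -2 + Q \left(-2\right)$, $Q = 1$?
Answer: $3748096$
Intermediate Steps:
$c = -4$ ($c = -2 + 1 \left(-2\right) = -2 - 2 = -4$)
$m = 11$ ($m = 4 - \left(-4 - 3\right) = 4 - -7 = 4 + 7 = 11$)
$z = 1936$ ($z = \left(11 \left(-4\right)\right)^{2} = \left(-44\right)^{2} = 1936$)
$z^{2} = 1936^{2} = 3748096$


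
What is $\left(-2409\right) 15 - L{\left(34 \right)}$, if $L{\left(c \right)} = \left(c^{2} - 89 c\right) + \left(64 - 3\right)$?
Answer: $-34326$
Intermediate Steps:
$L{\left(c \right)} = 61 + c^{2} - 89 c$ ($L{\left(c \right)} = \left(c^{2} - 89 c\right) + 61 = 61 + c^{2} - 89 c$)
$\left(-2409\right) 15 - L{\left(34 \right)} = \left(-2409\right) 15 - \left(61 + 34^{2} - 3026\right) = -36135 - \left(61 + 1156 - 3026\right) = -36135 - -1809 = -36135 + 1809 = -34326$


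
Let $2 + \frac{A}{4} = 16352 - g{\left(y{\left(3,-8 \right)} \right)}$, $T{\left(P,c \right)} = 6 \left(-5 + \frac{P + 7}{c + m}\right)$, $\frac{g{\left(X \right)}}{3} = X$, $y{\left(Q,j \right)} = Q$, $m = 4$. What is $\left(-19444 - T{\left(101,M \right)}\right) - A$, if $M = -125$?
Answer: $- \frac{10257490}{121} \approx -84773.0$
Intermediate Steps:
$g{\left(X \right)} = 3 X$
$T{\left(P,c \right)} = -30 + \frac{6 \left(7 + P\right)}{4 + c}$ ($T{\left(P,c \right)} = 6 \left(-5 + \frac{P + 7}{c + 4}\right) = 6 \left(-5 + \frac{7 + P}{4 + c}\right) = -30 + \frac{6 \left(7 + P\right)}{4 + c}$)
$A = 65364$ ($A = -8 + 4 \left(16352 - 3 \cdot 3\right) = -8 + 4 \left(16352 - 9\right) = -8 + 4 \cdot 16343 = -8 + 65372 = 65364$)
$\left(-19444 - T{\left(101,M \right)}\right) - A = \left(-19444 - \frac{6 \left(-13 + 101 - -625\right)}{4 - 125}\right) - 65364 = \left(-19444 - \frac{6 \left(-13 + 101 + 625\right)}{-121}\right) - 65364 = \left(-19444 - 6 \left(- \frac{1}{121}\right) 713\right) - 65364 = \left(-19444 - - \frac{4278}{121}\right) - 65364 = \left(-19444 + \frac{4278}{121}\right) - 65364 = - \frac{2348446}{121} - 65364 = - \frac{10257490}{121}$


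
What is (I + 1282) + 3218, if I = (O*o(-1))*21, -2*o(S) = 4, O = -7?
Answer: 4794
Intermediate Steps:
o(S) = -2 (o(S) = -½*4 = -2)
I = 294 (I = -7*(-2)*21 = 14*21 = 294)
(I + 1282) + 3218 = (294 + 1282) + 3218 = 1576 + 3218 = 4794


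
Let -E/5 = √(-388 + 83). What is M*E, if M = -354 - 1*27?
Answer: 1905*I*√305 ≈ 33269.0*I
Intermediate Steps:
M = -381 (M = -354 - 27 = -381)
E = -5*I*√305 (E = -5*√(-388 + 83) = -5*I*√305 ≈ -87.321*I)
M*E = -(-1905)*I*√305 = 1905*I*√305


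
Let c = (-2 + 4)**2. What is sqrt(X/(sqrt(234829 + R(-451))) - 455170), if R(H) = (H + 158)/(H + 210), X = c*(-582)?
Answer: sqrt(-40496097076313924530 - 3659750636*sqrt(13639173762))/9432347 ≈ 674.67*I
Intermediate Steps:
c = 4 (c = 2**2 = 4)
X = -2328 (X = 4*(-582) = -2328)
R(H) = (158 + H)/(210 + H)
sqrt(X/(sqrt(234829 + R(-451))) - 455170) = sqrt(-2328/sqrt(234829 + (158 - 451)/(210 - 451)) - 455170) = sqrt(-2328/sqrt(234829 - 293/(-241)) - 455170) = sqrt(-2328/sqrt(234829 - 1/241*(-293)) - 455170) = sqrt(-2328/sqrt(234829 + 293/241) - 455170) = sqrt(-2328*sqrt(13639173762)/56594082 - 455170) = sqrt(-388*sqrt(13639173762)/9432347 - 455170) = sqrt(-455170 - 388*sqrt(13639173762)/9432347)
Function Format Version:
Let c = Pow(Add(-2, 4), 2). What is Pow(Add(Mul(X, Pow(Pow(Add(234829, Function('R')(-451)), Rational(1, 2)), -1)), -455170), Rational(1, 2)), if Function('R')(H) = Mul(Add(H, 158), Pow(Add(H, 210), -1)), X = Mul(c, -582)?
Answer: Mul(Rational(1, 9432347), Pow(Add(-40496097076313924530, Mul(-3659750636, Pow(13639173762, Rational(1, 2)))), Rational(1, 2))) ≈ Mul(674.67, I)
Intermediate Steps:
c = 4 (c = Pow(2, 2) = 4)
X = -2328 (X = Mul(4, -582) = -2328)
Function('R')(H) = Mul(Pow(Add(210, H), -1), Add(158, H)) (Function('R')(H) = Mul(Add(158, H), Pow(Add(210, H), -1)) = Mul(Pow(Add(210, H), -1), Add(158, H)))
Pow(Add(Mul(X, Pow(Pow(Add(234829, Function('R')(-451)), Rational(1, 2)), -1)), -455170), Rational(1, 2)) = Pow(Add(Mul(-2328, Pow(Pow(Add(234829, Mul(Pow(Add(210, -451), -1), Add(158, -451))), Rational(1, 2)), -1)), -455170), Rational(1, 2)) = Pow(Add(Mul(-2328, Pow(Pow(Add(234829, Mul(Pow(-241, -1), -293)), Rational(1, 2)), -1)), -455170), Rational(1, 2)) = Pow(Add(Mul(-2328, Pow(Pow(Add(234829, Mul(Rational(-1, 241), -293)), Rational(1, 2)), -1)), -455170), Rational(1, 2)) = Pow(Add(Mul(-2328, Pow(Pow(Add(234829, Rational(293, 241)), Rational(1, 2)), -1)), -455170), Rational(1, 2)) = Pow(Add(Mul(-2328, Pow(Pow(Rational(56594082, 241), Rational(1, 2)), -1)), -455170), Rational(1, 2)) = Pow(Add(Mul(-2328, Pow(Mul(Rational(1, 241), Pow(13639173762, Rational(1, 2))), -1)), -455170), Rational(1, 2)) = Pow(Add(Mul(-2328, Mul(Rational(1, 56594082), Pow(13639173762, Rational(1, 2)))), -455170), Rational(1, 2)) = Pow(Add(Mul(Rational(-388, 9432347), Pow(13639173762, Rational(1, 2))), -455170), Rational(1, 2)) = Pow(Add(-455170, Mul(Rational(-388, 9432347), Pow(13639173762, Rational(1, 2)))), Rational(1, 2))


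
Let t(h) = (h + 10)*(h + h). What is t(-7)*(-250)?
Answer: 10500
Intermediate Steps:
t(h) = 2*h*(10 + h) (t(h) = (10 + h)*(2*h) = 2*h*(10 + h))
t(-7)*(-250) = (2*(-7)*(10 - 7))*(-250) = (2*(-7)*3)*(-250) = -42*(-250) = 10500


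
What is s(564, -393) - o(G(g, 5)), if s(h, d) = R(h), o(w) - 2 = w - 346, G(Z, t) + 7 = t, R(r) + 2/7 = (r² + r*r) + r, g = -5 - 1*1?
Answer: 4459712/7 ≈ 6.3710e+5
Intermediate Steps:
g = -6 (g = -5 - 1 = -6)
R(r) = -2/7 + r + 2*r² (R(r) = -2/7 + ((r² + r*r) + r) = -2/7 + ((r² + r²) + r) = -2/7 + (2*r² + r) = -2/7 + (r + 2*r²) = -2/7 + r + 2*r²)
G(Z, t) = -7 + t
o(w) = -344 + w (o(w) = 2 + (w - 346) = 2 + (-346 + w) = -344 + w)
s(h, d) = -2/7 + h + 2*h²
s(564, -393) - o(G(g, 5)) = (-2/7 + 564 + 2*564²) - (-344 + (-7 + 5)) = (-2/7 + 564 + 2*318096) - (-344 - 2) = (-2/7 + 564 + 636192) - 1*(-346) = 4457290/7 + 346 = 4459712/7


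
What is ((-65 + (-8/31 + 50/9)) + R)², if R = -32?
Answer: 654592225/77841 ≈ 8409.3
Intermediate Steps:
((-65 + (-8/31 + 50/9)) + R)² = ((-65 + (-8/31 + 50/9)) - 32)² = ((-65 + 1478/279) - 32)² = (-16657/279 - 32)² = (-25585/279)² = 654592225/77841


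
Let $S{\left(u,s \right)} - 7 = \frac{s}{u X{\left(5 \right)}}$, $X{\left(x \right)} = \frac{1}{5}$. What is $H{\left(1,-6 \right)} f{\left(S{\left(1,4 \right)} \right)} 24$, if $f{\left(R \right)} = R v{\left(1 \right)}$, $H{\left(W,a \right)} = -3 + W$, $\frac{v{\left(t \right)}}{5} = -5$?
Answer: $32400$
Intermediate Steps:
$X{\left(x \right)} = \frac{1}{5}$
$v{\left(t \right)} = -25$ ($v{\left(t \right)} = 5 \left(-5\right) = -25$)
$S{\left(u,s \right)} = 7 + \frac{5 s}{u}$ ($S{\left(u,s \right)} = 7 + \frac{s}{u \frac{1}{5}} = 7 + \frac{s}{\frac{1}{5} u} = 7 + s \frac{5}{u} = 7 + \frac{5 s}{u}$)
$f{\left(R \right)} = - 25 R$ ($f{\left(R \right)} = R \left(-25\right) = - 25 R$)
$H{\left(1,-6 \right)} f{\left(S{\left(1,4 \right)} \right)} 24 = \left(-3 + 1\right) \left(- 25 \left(7 + 5 \cdot 4 \cdot 1^{-1}\right)\right) 24 = - 2 \left(- 25 \left(7 + 5 \cdot 4 \cdot 1\right)\right) 24 = - 2 \left(- 25 \left(7 + 20\right)\right) 24 = - 2 \left(\left(-25\right) 27\right) 24 = \left(-2\right) \left(-675\right) 24 = 1350 \cdot 24 = 32400$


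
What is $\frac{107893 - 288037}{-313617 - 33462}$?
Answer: $\frac{60048}{115693} \approx 0.51903$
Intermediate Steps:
$\frac{107893 - 288037}{-313617 - 33462} = - \frac{180144}{-313617 + \left(-97096 + 63634\right)} = - \frac{180144}{-313617 - 33462} = - \frac{180144}{-347079} = \left(-180144\right) \left(- \frac{1}{347079}\right) = \frac{60048}{115693}$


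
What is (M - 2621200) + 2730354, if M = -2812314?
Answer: -2703160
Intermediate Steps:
(M - 2621200) + 2730354 = (-2812314 - 2621200) + 2730354 = -5433514 + 2730354 = -2703160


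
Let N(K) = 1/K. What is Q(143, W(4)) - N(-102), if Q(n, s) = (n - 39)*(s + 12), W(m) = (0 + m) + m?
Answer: 212161/102 ≈ 2080.0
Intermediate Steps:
W(m) = 2*m (W(m) = m + m = 2*m)
Q(n, s) = (-39 + n)*(12 + s)
Q(143, W(4)) - N(-102) = (-468 - 78*4 + 12*143 + 143*(2*4)) - 1/(-102) = (-468 - 39*8 + 1716 + 143*8) - 1*(-1/102) = (-468 - 312 + 1716 + 1144) + 1/102 = 2080 + 1/102 = 212161/102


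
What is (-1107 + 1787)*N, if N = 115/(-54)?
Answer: -39100/27 ≈ -1448.1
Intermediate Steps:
N = -115/54 (N = 115*(-1/54) = -115/54 ≈ -2.1296)
(-1107 + 1787)*N = (-1107 + 1787)*(-115/54) = 680*(-115/54) = -39100/27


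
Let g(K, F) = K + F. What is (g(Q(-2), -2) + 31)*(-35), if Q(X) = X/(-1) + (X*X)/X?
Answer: -1015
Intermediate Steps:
Q(X) = 0 (Q(X) = X*(-1) + X²/X = -X + X = 0)
g(K, F) = F + K
(g(Q(-2), -2) + 31)*(-35) = ((-2 + 0) + 31)*(-35) = (-2 + 31)*(-35) = 29*(-35) = -1015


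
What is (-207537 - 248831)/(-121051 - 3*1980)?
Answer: 456368/126991 ≈ 3.5937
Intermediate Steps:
(-207537 - 248831)/(-121051 - 3*1980) = -456368/(-121051 - 5940) = -456368/(-126991) = -456368*(-1/126991) = 456368/126991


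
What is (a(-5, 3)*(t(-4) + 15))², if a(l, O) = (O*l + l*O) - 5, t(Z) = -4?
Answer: 148225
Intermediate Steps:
a(l, O) = -5 + 2*O*l (a(l, O) = (O*l + O*l) - 5 = 2*O*l - 5 = -5 + 2*O*l)
(a(-5, 3)*(t(-4) + 15))² = ((-5 + 2*3*(-5))*(-4 + 15))² = ((-5 - 30)*11)² = (-35*11)² = (-385)² = 148225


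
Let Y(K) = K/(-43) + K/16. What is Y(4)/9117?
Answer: 3/174236 ≈ 1.7218e-5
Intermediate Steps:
Y(K) = 27*K/688 (Y(K) = K*(-1/43) + K*(1/16) = -K/43 + K/16 = 27*K/688)
Y(4)/9117 = ((27/688)*4)/9117 = (27/172)*(1/9117) = 3/174236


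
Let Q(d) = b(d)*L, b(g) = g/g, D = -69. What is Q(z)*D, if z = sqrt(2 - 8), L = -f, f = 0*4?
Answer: 0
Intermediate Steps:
b(g) = 1
f = 0
L = 0 (L = -1*0 = 0)
z = I*sqrt(6) (z = sqrt(-6) = I*sqrt(6) ≈ 2.4495*I)
Q(d) = 0 (Q(d) = 1*0 = 0)
Q(z)*D = 0*(-69) = 0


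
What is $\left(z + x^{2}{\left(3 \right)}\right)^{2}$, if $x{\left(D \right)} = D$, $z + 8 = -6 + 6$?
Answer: $1$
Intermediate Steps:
$z = -8$ ($z = -8 + \left(-6 + 6\right) = -8 + 0 = -8$)
$\left(z + x^{2}{\left(3 \right)}\right)^{2} = \left(-8 + 3^{2}\right)^{2} = \left(-8 + 9\right)^{2} = 1^{2} = 1$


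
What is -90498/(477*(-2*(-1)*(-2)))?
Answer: 15083/318 ≈ 47.431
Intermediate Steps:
-90498/(477*(-2*(-1)*(-2))) = -90498/(477*(2*(-2))) = -90498/(477*(-4)) = -90498/(-1908) = -90498*(-1/1908) = 15083/318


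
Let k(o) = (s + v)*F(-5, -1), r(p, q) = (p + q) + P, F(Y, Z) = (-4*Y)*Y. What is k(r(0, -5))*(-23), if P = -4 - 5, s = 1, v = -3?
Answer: -4600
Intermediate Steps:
P = -9
F(Y, Z) = -4*Y**2
r(p, q) = -9 + p + q (r(p, q) = (p + q) - 9 = -9 + p + q)
k(o) = 200 (k(o) = (1 - 3)*(-4*(-5)**2) = -(-8)*25 = -2*(-100) = 200)
k(r(0, -5))*(-23) = 200*(-23) = -4600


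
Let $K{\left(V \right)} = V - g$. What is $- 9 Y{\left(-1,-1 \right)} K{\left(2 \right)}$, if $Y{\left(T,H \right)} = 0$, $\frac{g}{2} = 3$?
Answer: $0$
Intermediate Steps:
$g = 6$ ($g = 2 \cdot 3 = 6$)
$K{\left(V \right)} = -6 + V$ ($K{\left(V \right)} = V - 6 = -6 + V$)
$- 9 Y{\left(-1,-1 \right)} K{\left(2 \right)} = \left(-9\right) 0 \left(-6 + 2\right) = 0 \left(-4\right) = 0$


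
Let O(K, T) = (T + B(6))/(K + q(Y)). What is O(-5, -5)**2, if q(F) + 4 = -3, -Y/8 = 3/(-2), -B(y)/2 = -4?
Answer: 1/16 ≈ 0.062500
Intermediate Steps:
B(y) = 8 (B(y) = -2*(-4) = 8)
Y = 12 (Y = -24/(-2) = -24*(-1)/2 = -8*(-3/2) = 12)
q(F) = -7 (q(F) = -4 - 3 = -7)
O(K, T) = (8 + T)/(-7 + K) (O(K, T) = (T + 8)/(K - 7) = (8 + T)/(-7 + K))
O(-5, -5)**2 = ((8 - 5)/(-7 - 5))**2 = (3/(-12))**2 = (-1/12*3)**2 = (-1/4)**2 = 1/16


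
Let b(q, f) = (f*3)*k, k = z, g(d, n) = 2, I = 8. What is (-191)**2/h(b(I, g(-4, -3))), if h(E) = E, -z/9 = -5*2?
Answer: 36481/540 ≈ 67.557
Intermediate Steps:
z = 90 (z = -(-45)*2 = -9*(-10) = 90)
k = 90
b(q, f) = 270*f (b(q, f) = (f*3)*90 = (3*f)*90 = 270*f)
(-191)**2/h(b(I, g(-4, -3))) = (-191)**2/((270*2)) = 36481/540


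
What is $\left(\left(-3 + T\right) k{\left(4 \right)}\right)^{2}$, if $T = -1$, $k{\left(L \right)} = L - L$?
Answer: $0$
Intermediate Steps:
$k{\left(L \right)} = 0$
$\left(\left(-3 + T\right) k{\left(4 \right)}\right)^{2} = \left(\left(-3 - 1\right) 0\right)^{2} = \left(\left(-4\right) 0\right)^{2} = 0^{2} = 0$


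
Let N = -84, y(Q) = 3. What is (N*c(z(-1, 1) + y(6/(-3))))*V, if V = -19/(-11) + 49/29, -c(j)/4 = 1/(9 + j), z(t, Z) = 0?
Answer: 30520/319 ≈ 95.674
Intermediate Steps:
c(j) = -4/(9 + j)
V = 1090/319 (V = -19*(-1/11) + 49*(1/29) = 19/11 + 49/29 = 1090/319 ≈ 3.4169)
(N*c(z(-1, 1) + y(6/(-3))))*V = -(-336)/(9 + (0 + 3))*(1090/319) = -(-336)/(9 + 3)*(1090/319) = -(-336)/12*(1090/319) = -84*(-⅓)*(1090/319) = 28*(1090/319) = 30520/319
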